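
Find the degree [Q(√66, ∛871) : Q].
[Q(√66, ∛871) : Q] = 6

Let L = Q(√66, ∛871). Since Q(√66) ⊂ L and [Q(√66):Q] = 2, the tower law gives 2 | [L:Q]. Likewise Q(∛871) ⊂ L with [Q(∛871):Q] = 3 (because 871 is not a perfect cube), so 3 | [L:Q]. As gcd(2,3) = 1, [L:Q] is divisible by 6. Conversely L is generated over Q by √66 and ∛871, so [L:Q] ≤ 2·3 = 6. Therefore [Q(√66, ∛871) : Q] = 6.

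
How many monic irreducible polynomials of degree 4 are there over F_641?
There are 42205696320 monic irreducible polynomials of degree 4 over F_641

Each element of F_{641^4} that lies in no proper subfield is a root of exactly one monic irreducible of degree 4 over F_641, and each such polynomial has 4 distinct roots in F_{641^4}. By Möbius inversion the count is N_641(4) = (1/4) Σ_{d|4} μ(4/d) · 641^d = (1/4)(μ(4)·641^1 + μ(2)·641^2 + μ(1)·641^4) = 168822785280/4 = 42205696320.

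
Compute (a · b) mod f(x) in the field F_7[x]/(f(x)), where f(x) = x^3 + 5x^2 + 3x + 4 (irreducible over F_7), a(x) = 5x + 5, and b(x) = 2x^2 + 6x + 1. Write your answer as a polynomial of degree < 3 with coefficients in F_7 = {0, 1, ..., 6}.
a · b ≡ 4x^2 + 5x (mod f(x))

Multiply in F_7[x]: a(x)·b(x) = (5x + 5)·(2x^2 + 6x + 1) = 3x^3 + 5x^2 + 5. This has degree ≥ 3, so divide by f(x) over F_7: 3x^3 + 5x^2 + 5 = (3)·(x^3 + 5x^2 + 3x + 4) + (4x^2 + 5x). Hence a·b ≡ 4x^2 + 5x (mod f). (F_7[x]/(f) is a field with 7^3 = 343 elements since f is irreducible of degree 3.)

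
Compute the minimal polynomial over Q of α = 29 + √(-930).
m_α(x) = x^2 - 58x + 1771

From α - 29 = √(-930), squaring gives (α - 29)^2 = -930, i.e. α^2 - 58α + 841 = -930, so α^2 - 58α + 1771 = 0. The discriminant of x^2 - 58x + 1771 is (-58)^2 - 4·(1771) = 3364 - 7084 = -3720, and 4·(-930) is not a perfect square in Q since -930 is squarefree and ≠ 1. Hence x^2 - 58x + 1771 is irreducible over Q and is the minimal polynomial of α.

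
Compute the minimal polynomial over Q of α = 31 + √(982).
m_α(x) = x^2 - 62x - 21

From α - 31 = √(982), squaring gives (α - 31)^2 = 982, i.e. α^2 - 62α + 961 = 982, so α^2 - 62α - 21 = 0. The discriminant of x^2 - 62x - 21 is (-62)^2 - 4·(-21) = 3844 + 84 = 3928, and 4·(982) is not a perfect square in Q since 982 is squarefree and ≠ 1. Hence x^2 - 62x - 21 is irreducible over Q and is the minimal polynomial of α.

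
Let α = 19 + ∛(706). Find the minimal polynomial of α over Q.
m_α(x) = x^3 - 57x^2 + 1083x - 7565

Set β = α - 19 = ∛(706), so β^3 = 706. Then (α - 19)^3 - 706 = 0, i.e. α is a root of g(x) = (x - 19)^3 - 706 = x^3 - 57x^2 + 1083x - 7565. Since g(x) = h(x - 19) where h(x) = x^3 - 706, and h is irreducible over Q (because 706 is not a perfect cube, so h has no rational root, and a monic cubic with no rational root is irreducible), g is also irreducible (irreducibility is preserved under the substitution x → x - 19). Hence m_α(x) = x^3 - 57x^2 + 1083x - 7565.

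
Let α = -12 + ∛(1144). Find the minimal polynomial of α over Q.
m_α(x) = x^3 + 36x^2 + 432x + 584

Set β = α + 12 = ∛(1144), so β^3 = 1144. Then (α + 12)^3 - 1144 = 0, i.e. α is a root of g(x) = (x + 12)^3 - 1144 = x^3 + 36x^2 + 432x + 584. Since g(x) = h(x + 12) where h(x) = x^3 - 1144, and h is irreducible over Q (because 1144 is not a perfect cube, so h has no rational root, and a monic cubic with no rational root is irreducible), g is also irreducible (irreducibility is preserved under the substitution x → x + 12). Hence m_α(x) = x^3 + 36x^2 + 432x + 584.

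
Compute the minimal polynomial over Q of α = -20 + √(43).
m_α(x) = x^2 + 40x + 357

From α + 20 = √(43), squaring gives (α + 20)^2 = 43, i.e. α^2 + 40α + 400 = 43, so α^2 + 40α + 357 = 0. The discriminant of x^2 + 40x + 357 is (40)^2 - 4·(357) = 1600 - 1428 = 172, and 4·(43) is not a perfect square in Q since 43 is squarefree and ≠ 1. Hence x^2 + 40x + 357 is irreducible over Q and is the minimal polynomial of α.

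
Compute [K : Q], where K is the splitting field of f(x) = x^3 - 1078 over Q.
[K : Q] = 6

The roots of x^3 - 1078 are ∛1078, ω∛1078, ω^2∛1078 where ω = e^(2πi/3) is a primitive cube root of unity, so K = Q(∛1078, ω). Now [Q(∛1078):Q] = 3 (since 1078 is not a perfect cube, x^3 - 1078 is irreducible) and [Q(ω):Q] = 2. Both 2 and 3 divide [K:Q], and [K:Q] ≤ 3·2 = 6, so [K:Q] = 6. (Equivalently: Q(∛1078) ⊂ R but ω ∉ R, so [K : Q(∛1078)] = 2.)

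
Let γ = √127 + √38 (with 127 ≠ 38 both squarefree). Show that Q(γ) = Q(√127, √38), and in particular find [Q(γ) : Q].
[Q(γ) : Q] = 4 (equivalently, Q(γ) = Q(√127, √38))

Obviously Q(γ) ⊆ Q(√127, √38), and [Q(√127, √38):Q] = 4 (since 127, 38 are distinct squarefree integers > 1 with 4826 not a perfect square). To show equality we compute the minimal polynomial of γ. From γ = √127 + √38: γ^2 = 127 + 2√(4826) + 38 = 165 + 2√(4826), so γ^2 - 165 = 2√(4826); squaring, (γ^2 - 165)^2 = 4·4826, i.e. γ^4 - 330γ^2 + 27225 - 19304 = 0, i.e. γ^4 - 330γ^2 + 7921 = 0. So γ is a root of x^4 - 330x^2 + 7921. This polynomial is irreducible over Q: it has no rational root (each ±√127 ± √38 is irrational), and any factorization into two quadratics over Q would force √(4826) ∈ Q (pairing opposite roots) or √127, √38 ∈ Q (other pairings), all impossible. Hence [Q(γ):Q] = 4 = [Q(√127, √38):Q], so Q(γ) = Q(√127, √38).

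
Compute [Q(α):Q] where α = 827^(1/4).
[Q(α):Q] = 4

α is a root of x^4 - 827. By Eisenstein's criterion at the prime p = 827 (which divides the constant term 827 but p^2 = 683929 does not, since 827 is squarefree), x^4 - 827 is irreducible over Q. Hence [Q(α):Q] = 4.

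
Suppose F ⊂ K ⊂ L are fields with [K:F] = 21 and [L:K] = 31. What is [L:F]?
[L:F] = 651

The tower law says that for any tower of field extensions F ⊂ K ⊂ L with finite degrees, [L:F] = [L:K] · [K:F]. Here this gives [L:F] = 31 · 21 = 651.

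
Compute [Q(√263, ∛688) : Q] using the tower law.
[Q(√263, ∛688) : Q] = 6

Let L = Q(√263, ∛688). Since Q(√263) ⊂ L and [Q(√263):Q] = 2, the tower law gives 2 | [L:Q]. Likewise Q(∛688) ⊂ L with [Q(∛688):Q] = 3 (because 688 is not a perfect cube), so 3 | [L:Q]. As gcd(2,3) = 1, [L:Q] is divisible by 6. Conversely L is generated over Q by √263 and ∛688, so [L:Q] ≤ 2·3 = 6. Therefore [Q(√263, ∛688) : Q] = 6.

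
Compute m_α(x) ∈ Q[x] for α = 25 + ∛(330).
m_α(x) = x^3 - 75x^2 + 1875x - 15955

Set β = α - 25 = ∛(330), so β^3 = 330. Then (α - 25)^3 - 330 = 0, i.e. α is a root of g(x) = (x - 25)^3 - 330 = x^3 - 75x^2 + 1875x - 15955. Since g(x) = h(x - 25) where h(x) = x^3 - 330, and h is irreducible over Q (because 330 is not a perfect cube, so h has no rational root, and a monic cubic with no rational root is irreducible), g is also irreducible (irreducibility is preserved under the substitution x → x - 25). Hence m_α(x) = x^3 - 75x^2 + 1875x - 15955.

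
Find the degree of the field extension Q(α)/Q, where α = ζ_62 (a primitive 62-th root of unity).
[Q(α):Q] = 30

The minimal polynomial of ζ_62 over Q is the 62-th cyclotomic polynomial Φ_62(x), which is irreducible over Q and has degree φ(62) = 30. Hence [Q(α):Q] = φ(62) = 30.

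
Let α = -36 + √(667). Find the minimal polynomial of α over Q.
m_α(x) = x^2 + 72x + 629

From α + 36 = √(667), squaring gives (α + 36)^2 = 667, i.e. α^2 + 72α + 1296 = 667, so α^2 + 72α + 629 = 0. The discriminant of x^2 + 72x + 629 is (72)^2 - 4·(629) = 5184 - 2516 = 2668, and 4·(667) is not a perfect square in Q since 667 is squarefree and ≠ 1. Hence x^2 + 72x + 629 is irreducible over Q and is the minimal polynomial of α.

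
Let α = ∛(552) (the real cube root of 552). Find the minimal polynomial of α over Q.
m_α(x) = x^3 - 552

α satisfies α^3 = 552, so x^3 - 552 annihilates α. By the rational root test, a rational root p/q (in lowest terms) of x^3 - 552 would satisfy p^3 = 552 q^3, forcing q = 1 and p^3 = 552; but 552 is not a perfect cube, contradiction. A monic cubic over Q with no rational root is irreducible (any nontrivial factorization would include a linear factor). Hence x^3 - 552 is the minimal polynomial of α, and in particular [Q(α):Q] = 3.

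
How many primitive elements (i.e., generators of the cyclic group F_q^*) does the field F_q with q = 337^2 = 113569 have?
There are φ(113568) = 29952 primitive elements

F_q^* is cyclic of order q - 1 = 113568. A cyclic group of order m has exactly φ(m) generators. Here m = 113568 = 2^5 · 3 · 7 · 13^2, so the number of primitive elements is φ(113568) = 29952.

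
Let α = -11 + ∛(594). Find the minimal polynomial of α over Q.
m_α(x) = x^3 + 33x^2 + 363x + 737

Set β = α + 11 = ∛(594), so β^3 = 594. Then (α + 11)^3 - 594 = 0, i.e. α is a root of g(x) = (x + 11)^3 - 594 = x^3 + 33x^2 + 363x + 737. Since g(x) = h(x + 11) where h(x) = x^3 - 594, and h is irreducible over Q (because 594 is not a perfect cube, so h has no rational root, and a monic cubic with no rational root is irreducible), g is also irreducible (irreducibility is preserved under the substitution x → x + 11). Hence m_α(x) = x^3 + 33x^2 + 363x + 737.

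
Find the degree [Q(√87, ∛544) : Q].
[Q(√87, ∛544) : Q] = 6

Let L = Q(√87, ∛544). Since Q(√87) ⊂ L and [Q(√87):Q] = 2, the tower law gives 2 | [L:Q]. Likewise Q(∛544) ⊂ L with [Q(∛544):Q] = 3 (because 544 is not a perfect cube), so 3 | [L:Q]. As gcd(2,3) = 1, [L:Q] is divisible by 6. Conversely L is generated over Q by √87 and ∛544, so [L:Q] ≤ 2·3 = 6. Therefore [Q(√87, ∛544) : Q] = 6.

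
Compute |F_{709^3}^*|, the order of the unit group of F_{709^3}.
|F_{709^3}^*| = 356400828

F_{709^3} has 709^3 = 356400829 elements; its multiplicative group consists of all nonzero elements, so |F_{709^3}^*| = 356400829 - 1 = 356400828. (It is cyclic since any finite subgroup of the multiplicative group of a field is cyclic.)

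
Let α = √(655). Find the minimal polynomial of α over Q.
m_α(x) = x^2 - 655

α satisfies α^2 - 655 = 0, so x^2 - 655 annihilates α. Since d = 655 is squarefree and ≠ 1, it is not a perfect square in Q, so x^2 - 655 has no rational root and is therefore irreducible over Q (a degree-2 polynomial over a field is irreducible iff it has no root). Hence m_α(x) = x^2 - 655.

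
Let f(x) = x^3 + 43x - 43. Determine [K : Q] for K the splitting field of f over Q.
[K : Q] = 6

By the rational root test, any rational root of the monic integer polynomial f(x) = x^3 + 43x - 43 must be an integer dividing the constant term -43, i.e. one of ±{1, 43}. Evaluating: f(1) = 1, f(-1) = -87, f(43) = 81313, f(-43) = -81399; none is 0, so f has no rational root and is therefore irreducible over Q (a cubic with no linear factor over a field is irreducible). For an irreducible cubic, the Galois group is A_3 or S_3 according as the discriminant disc(f) = -4a^3 - 27b^2 = -4·(43)^3 - 27·(-43)^2 = -367951 is or is not a square in Q. Here disc(f) = -367951 is not a perfect square in Q, so the Galois group of f over Q is not contained in A_3 and must be all of S_3. The splitting field has degree |S_3| = 6 over Q, so [K : Q] = 6.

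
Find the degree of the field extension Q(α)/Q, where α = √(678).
[Q(α):Q] = 2

[Q(α):Q] equals the degree of the minimal polynomial of α. Here α^2 = 678 and x^2 - 678 is irreducible (d = 678 is squarefree, ≠ 1, hence not a square), so deg(m_α) = 2. Thus [Q(α):Q] = 2.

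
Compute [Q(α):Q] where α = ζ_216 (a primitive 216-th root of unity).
[Q(α):Q] = 72

The minimal polynomial of ζ_216 over Q is the 216-th cyclotomic polynomial Φ_216(x), which is irreducible over Q and has degree φ(216) = 72. Hence [Q(α):Q] = φ(216) = 72.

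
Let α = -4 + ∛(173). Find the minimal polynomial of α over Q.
m_α(x) = x^3 + 12x^2 + 48x - 109

Set β = α + 4 = ∛(173), so β^3 = 173. Then (α + 4)^3 - 173 = 0, i.e. α is a root of g(x) = (x + 4)^3 - 173 = x^3 + 12x^2 + 48x - 109. Since g(x) = h(x + 4) where h(x) = x^3 - 173, and h is irreducible over Q (because 173 is not a perfect cube, so h has no rational root, and a monic cubic with no rational root is irreducible), g is also irreducible (irreducibility is preserved under the substitution x → x + 4). Hence m_α(x) = x^3 + 12x^2 + 48x - 109.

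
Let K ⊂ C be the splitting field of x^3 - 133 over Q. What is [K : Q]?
[K : Q] = 6

The roots of x^3 - 133 are ∛133, ω∛133, ω^2∛133 where ω = e^(2πi/3) is a primitive cube root of unity, so K = Q(∛133, ω). Now [Q(∛133):Q] = 3 (since 133 is not a perfect cube, x^3 - 133 is irreducible) and [Q(ω):Q] = 2. Both 2 and 3 divide [K:Q], and [K:Q] ≤ 3·2 = 6, so [K:Q] = 6. (Equivalently: Q(∛133) ⊂ R but ω ∉ R, so [K : Q(∛133)] = 2.)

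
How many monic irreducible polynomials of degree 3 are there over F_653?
There are 92814808 monic irreducible polynomials of degree 3 over F_653

Each element of F_{653^3} that lies in no proper subfield is a root of exactly one monic irreducible of degree 3 over F_653, and each such polynomial has 3 distinct roots in F_{653^3}. By Möbius inversion the count is N_653(3) = (1/3) Σ_{d|3} μ(3/d) · 653^d = (1/3)(μ(3)·653^1 + μ(1)·653^3) = 278444424/3 = 92814808.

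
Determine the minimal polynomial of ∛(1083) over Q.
m_α(x) = x^3 - 1083

α satisfies α^3 = 1083, so x^3 - 1083 annihilates α. By the rational root test, a rational root p/q (in lowest terms) of x^3 - 1083 would satisfy p^3 = 1083 q^3, forcing q = 1 and p^3 = 1083; but 1083 is not a perfect cube, contradiction. A monic cubic over Q with no rational root is irreducible (any nontrivial factorization would include a linear factor). Hence x^3 - 1083 is the minimal polynomial of α, and in particular [Q(α):Q] = 3.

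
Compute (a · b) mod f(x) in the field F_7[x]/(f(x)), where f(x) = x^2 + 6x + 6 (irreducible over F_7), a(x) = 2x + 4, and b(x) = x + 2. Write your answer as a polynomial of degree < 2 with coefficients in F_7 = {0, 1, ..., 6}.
a · b ≡ 3x + 3 (mod f(x))

Multiply in F_7[x]: a(x)·b(x) = (2x + 4)·(x + 2) = 2x^2 + x + 1. This has degree ≥ 2, so divide by f(x) over F_7: 2x^2 + x + 1 = (2)·(x^2 + 6x + 6) + (3x + 3). Hence a·b ≡ 3x + 3 (mod f). (F_7[x]/(f) is a field with 7^2 = 49 elements since f is irreducible of degree 2.)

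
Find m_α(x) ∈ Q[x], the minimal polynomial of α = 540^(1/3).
m_α(x) = x^3 - 540

α satisfies α^3 = 540, so x^3 - 540 annihilates α. By the rational root test, a rational root p/q (in lowest terms) of x^3 - 540 would satisfy p^3 = 540 q^3, forcing q = 1 and p^3 = 540; but 540 is not a perfect cube, contradiction. A monic cubic over Q with no rational root is irreducible (any nontrivial factorization would include a linear factor). Hence x^3 - 540 is the minimal polynomial of α, and in particular [Q(α):Q] = 3.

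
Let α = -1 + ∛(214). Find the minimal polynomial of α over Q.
m_α(x) = x^3 + 3x^2 + 3x - 213

Set β = α + 1 = ∛(214), so β^3 = 214. Then (α + 1)^3 - 214 = 0, i.e. α is a root of g(x) = (x + 1)^3 - 214 = x^3 + 3x^2 + 3x - 213. Since g(x) = h(x + 1) where h(x) = x^3 - 214, and h is irreducible over Q (because 214 is not a perfect cube, so h has no rational root, and a monic cubic with no rational root is irreducible), g is also irreducible (irreducibility is preserved under the substitution x → x + 1). Hence m_α(x) = x^3 + 3x^2 + 3x - 213.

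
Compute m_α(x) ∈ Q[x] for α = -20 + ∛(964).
m_α(x) = x^3 + 60x^2 + 1200x + 7036

Set β = α + 20 = ∛(964), so β^3 = 964. Then (α + 20)^3 - 964 = 0, i.e. α is a root of g(x) = (x + 20)^3 - 964 = x^3 + 60x^2 + 1200x + 7036. Since g(x) = h(x + 20) where h(x) = x^3 - 964, and h is irreducible over Q (because 964 is not a perfect cube, so h has no rational root, and a monic cubic with no rational root is irreducible), g is also irreducible (irreducibility is preserved under the substitution x → x + 20). Hence m_α(x) = x^3 + 60x^2 + 1200x + 7036.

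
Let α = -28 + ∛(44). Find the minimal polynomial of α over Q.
m_α(x) = x^3 + 84x^2 + 2352x + 21908

Set β = α + 28 = ∛(44), so β^3 = 44. Then (α + 28)^3 - 44 = 0, i.e. α is a root of g(x) = (x + 28)^3 - 44 = x^3 + 84x^2 + 2352x + 21908. Since g(x) = h(x + 28) where h(x) = x^3 - 44, and h is irreducible over Q (because 44 is not a perfect cube, so h has no rational root, and a monic cubic with no rational root is irreducible), g is also irreducible (irreducibility is preserved under the substitution x → x + 28). Hence m_α(x) = x^3 + 84x^2 + 2352x + 21908.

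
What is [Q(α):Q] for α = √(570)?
[Q(α):Q] = 2

[Q(α):Q] equals the degree of the minimal polynomial of α. Here α^2 = 570 and x^2 - 570 is irreducible (d = 570 is squarefree, ≠ 1, hence not a square), so deg(m_α) = 2. Thus [Q(α):Q] = 2.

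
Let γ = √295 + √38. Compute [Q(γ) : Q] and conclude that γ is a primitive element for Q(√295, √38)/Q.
[Q(γ) : Q] = 4 (equivalently, Q(γ) = Q(√295, √38))

Obviously Q(γ) ⊆ Q(√295, √38), and [Q(√295, √38):Q] = 4 (since 295, 38 are distinct squarefree integers > 1 with 11210 not a perfect square). To show equality we compute the minimal polynomial of γ. From γ = √295 + √38: γ^2 = 295 + 2√(11210) + 38 = 333 + 2√(11210), so γ^2 - 333 = 2√(11210); squaring, (γ^2 - 333)^2 = 4·11210, i.e. γ^4 - 666γ^2 + 110889 - 44840 = 0, i.e. γ^4 - 666γ^2 + 66049 = 0. So γ is a root of x^4 - 666x^2 + 66049. This polynomial is irreducible over Q: it has no rational root (each ±√295 ± √38 is irrational), and any factorization into two quadratics over Q would force √(11210) ∈ Q (pairing opposite roots) or √295, √38 ∈ Q (other pairings), all impossible. Hence [Q(γ):Q] = 4 = [Q(√295, √38):Q], so Q(γ) = Q(√295, √38).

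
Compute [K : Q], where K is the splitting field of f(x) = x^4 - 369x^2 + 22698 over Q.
[K : Q] = 4

Solving the quadratic in x^2: x^2 = (369 ± √(369^2 - 4·22698))/2 = (369 ± √45369)/2 = (369 ± 213)/2, giving x^2 = 78 or x^2 = 291. So f(x) = (x^2 - 78)(x^2 - 291) and the roots of f are ±√78, ±√291. Hence the splitting field is K = Q(√78, √291). Since 78 and 291 are distinct squarefree integers > 1, their product 22698 is not a perfect square, so √291 ∉ Q(√78). By the tower law [K:Q] = [Q(√78,√291):Q(√78)] · [Q(√78):Q] = 2 · 2 = 4.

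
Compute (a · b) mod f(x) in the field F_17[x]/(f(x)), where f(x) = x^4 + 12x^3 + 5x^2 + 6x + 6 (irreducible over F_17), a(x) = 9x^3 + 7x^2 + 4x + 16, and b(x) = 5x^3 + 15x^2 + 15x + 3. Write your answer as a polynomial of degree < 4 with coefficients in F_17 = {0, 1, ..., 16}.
a · b ≡ 2x^3 + 7x^2 + 7 (mod f(x))

Multiply in F_17[x]: a(x)·b(x) = (9x^3 + 7x^2 + 4x + 16)·(5x^3 + 15x^2 + 15x + 3) = 11x^6 + 5x^4 + 15x^2 + 14x + 14. This has degree ≥ 4, so divide by f(x) over F_17: 11x^6 + 5x^4 + 15x^2 + 14x + 14 = (11x^2 + 4x + 4)·(x^4 + 12x^3 + 5x^2 + 6x + 6) + (2x^3 + 7x^2 + 7). Hence a·b ≡ 2x^3 + 7x^2 + 7 (mod f). (F_17[x]/(f) is a field with 17^4 = 83521 elements since f is irreducible of degree 4.)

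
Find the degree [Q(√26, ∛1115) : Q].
[Q(√26, ∛1115) : Q] = 6

Let L = Q(√26, ∛1115). Since Q(√26) ⊂ L and [Q(√26):Q] = 2, the tower law gives 2 | [L:Q]. Likewise Q(∛1115) ⊂ L with [Q(∛1115):Q] = 3 (because 1115 is not a perfect cube), so 3 | [L:Q]. As gcd(2,3) = 1, [L:Q] is divisible by 6. Conversely L is generated over Q by √26 and ∛1115, so [L:Q] ≤ 2·3 = 6. Therefore [Q(√26, ∛1115) : Q] = 6.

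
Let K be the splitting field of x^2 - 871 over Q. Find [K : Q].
[K : Q] = 2

f(x) = x^2 - 871 factors as (x - √871)(x + √871). The splitting field is K = Q(√871). Since 871 is squarefree and > 1, it is not a perfect square, so x^2 - 871 is irreducible over Q and [Q(√871) : Q] = 2. Hence [K : Q] = 2.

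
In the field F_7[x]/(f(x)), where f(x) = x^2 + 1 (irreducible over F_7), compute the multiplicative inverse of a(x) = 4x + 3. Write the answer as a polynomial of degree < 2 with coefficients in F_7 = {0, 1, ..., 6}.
a(x)^(-1) ≡ 6x + 6 (mod f(x))

Since f is irreducible over F_7, F_7[x]/(f) is a field and a(x) ≠ 0 has an inverse. Apply the extended Euclidean algorithm to f(x) and a(x) in F_7[x]: f(x) = (2x + 2)·a(x) + (2). The last nonzero remainder is the constant 2 = gcd(f, a) in F_7. Back-substituting through the division chain expresses 2 = s(x)·a(x) + t(x)·f(x) with s(x) ≡ 5x + 5 (mod f), so (5x + 5)·a(x) ≡ 2 (mod f). Multiplying by 2^(-1) ≡ 4 in F_7 gives a(x)^(-1) ≡ 4·(5x + 5) ≡ 6x + 6 (mod f). Check: (4x + 3)·(6x + 6) = 3x^2 + 4 ≡ 1 (mod x^2 + 1).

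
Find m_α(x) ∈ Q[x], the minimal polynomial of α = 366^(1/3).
m_α(x) = x^3 - 366

α satisfies α^3 = 366, so x^3 - 366 annihilates α. By the rational root test, a rational root p/q (in lowest terms) of x^3 - 366 would satisfy p^3 = 366 q^3, forcing q = 1 and p^3 = 366; but 366 is not a perfect cube, contradiction. A monic cubic over Q with no rational root is irreducible (any nontrivial factorization would include a linear factor). Hence x^3 - 366 is the minimal polynomial of α, and in particular [Q(α):Q] = 3.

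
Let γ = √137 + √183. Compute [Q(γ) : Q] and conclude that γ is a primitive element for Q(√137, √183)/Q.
[Q(γ) : Q] = 4 (equivalently, Q(γ) = Q(√137, √183))

Obviously Q(γ) ⊆ Q(√137, √183), and [Q(√137, √183):Q] = 4 (since 137, 183 are distinct squarefree integers > 1 with 25071 not a perfect square). To show equality we compute the minimal polynomial of γ. From γ = √137 + √183: γ^2 = 137 + 2√(25071) + 183 = 320 + 2√(25071), so γ^2 - 320 = 2√(25071); squaring, (γ^2 - 320)^2 = 4·25071, i.e. γ^4 - 640γ^2 + 102400 - 100284 = 0, i.e. γ^4 - 640γ^2 + 2116 = 0. So γ is a root of x^4 - 640x^2 + 2116. This polynomial is irreducible over Q: it has no rational root (each ±√137 ± √183 is irrational), and any factorization into two quadratics over Q would force √(25071) ∈ Q (pairing opposite roots) or √137, √183 ∈ Q (other pairings), all impossible. Hence [Q(γ):Q] = 4 = [Q(√137, √183):Q], so Q(γ) = Q(√137, √183).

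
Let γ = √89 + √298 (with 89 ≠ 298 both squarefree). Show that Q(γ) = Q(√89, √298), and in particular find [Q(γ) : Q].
[Q(γ) : Q] = 4 (equivalently, Q(γ) = Q(√89, √298))

Obviously Q(γ) ⊆ Q(√89, √298), and [Q(√89, √298):Q] = 4 (since 89, 298 are distinct squarefree integers > 1 with 26522 not a perfect square). To show equality we compute the minimal polynomial of γ. From γ = √89 + √298: γ^2 = 89 + 2√(26522) + 298 = 387 + 2√(26522), so γ^2 - 387 = 2√(26522); squaring, (γ^2 - 387)^2 = 4·26522, i.e. γ^4 - 774γ^2 + 149769 - 106088 = 0, i.e. γ^4 - 774γ^2 + 43681 = 0. So γ is a root of x^4 - 774x^2 + 43681. This polynomial is irreducible over Q: it has no rational root (each ±√89 ± √298 is irrational), and any factorization into two quadratics over Q would force √(26522) ∈ Q (pairing opposite roots) or √89, √298 ∈ Q (other pairings), all impossible. Hence [Q(γ):Q] = 4 = [Q(√89, √298):Q], so Q(γ) = Q(√89, √298).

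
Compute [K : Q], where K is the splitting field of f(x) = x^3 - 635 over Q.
[K : Q] = 6

The roots of x^3 - 635 are ∛635, ω∛635, ω^2∛635 where ω = e^(2πi/3) is a primitive cube root of unity, so K = Q(∛635, ω). Now [Q(∛635):Q] = 3 (since 635 is not a perfect cube, x^3 - 635 is irreducible) and [Q(ω):Q] = 2. Both 2 and 3 divide [K:Q], and [K:Q] ≤ 3·2 = 6, so [K:Q] = 6. (Equivalently: Q(∛635) ⊂ R but ω ∉ R, so [K : Q(∛635)] = 2.)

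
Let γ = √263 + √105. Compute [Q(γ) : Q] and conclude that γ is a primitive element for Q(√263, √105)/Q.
[Q(γ) : Q] = 4 (equivalently, Q(γ) = Q(√263, √105))

Obviously Q(γ) ⊆ Q(√263, √105), and [Q(√263, √105):Q] = 4 (since 263, 105 are distinct squarefree integers > 1 with 27615 not a perfect square). To show equality we compute the minimal polynomial of γ. From γ = √263 + √105: γ^2 = 263 + 2√(27615) + 105 = 368 + 2√(27615), so γ^2 - 368 = 2√(27615); squaring, (γ^2 - 368)^2 = 4·27615, i.e. γ^4 - 736γ^2 + 135424 - 110460 = 0, i.e. γ^4 - 736γ^2 + 24964 = 0. So γ is a root of x^4 - 736x^2 + 24964. This polynomial is irreducible over Q: it has no rational root (each ±√263 ± √105 is irrational), and any factorization into two quadratics over Q would force √(27615) ∈ Q (pairing opposite roots) or √263, √105 ∈ Q (other pairings), all impossible. Hence [Q(γ):Q] = 4 = [Q(√263, √105):Q], so Q(γ) = Q(√263, √105).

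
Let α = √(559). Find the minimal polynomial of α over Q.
m_α(x) = x^2 - 559

α satisfies α^2 - 559 = 0, so x^2 - 559 annihilates α. Since d = 559 is squarefree and ≠ 1, it is not a perfect square in Q, so x^2 - 559 has no rational root and is therefore irreducible over Q (a degree-2 polynomial over a field is irreducible iff it has no root). Hence m_α(x) = x^2 - 559.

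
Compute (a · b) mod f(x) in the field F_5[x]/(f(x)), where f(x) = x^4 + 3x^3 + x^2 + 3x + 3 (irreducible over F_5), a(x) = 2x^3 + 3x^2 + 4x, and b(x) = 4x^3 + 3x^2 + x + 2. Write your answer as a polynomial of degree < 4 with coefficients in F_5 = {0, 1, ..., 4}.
a · b ≡ 2x^2 + 4 (mod f(x))

Multiply in F_5[x]: a(x)·b(x) = (2x^3 + 3x^2 + 4x)·(4x^3 + 3x^2 + x + 2) = 3x^6 + 3x^5 + 2x^4 + 4x^3 + 3x. This has degree ≥ 4, so divide by f(x) over F_5: 3x^6 + 3x^5 + 2x^4 + 4x^3 + 3x = (3x^2 + 4x + 2)·(x^4 + 3x^3 + x^2 + 3x + 3) + (2x^2 + 4). Hence a·b ≡ 2x^2 + 4 (mod f). (F_5[x]/(f) is a field with 5^4 = 625 elements since f is irreducible of degree 4.)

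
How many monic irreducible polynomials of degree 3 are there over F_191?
There are 2322560 monic irreducible polynomials of degree 3 over F_191

Each element of F_{191^3} that lies in no proper subfield is a root of exactly one monic irreducible of degree 3 over F_191, and each such polynomial has 3 distinct roots in F_{191^3}. By Möbius inversion the count is N_191(3) = (1/3) Σ_{d|3} μ(3/d) · 191^d = (1/3)(μ(3)·191^1 + μ(1)·191^3) = 6967680/3 = 2322560.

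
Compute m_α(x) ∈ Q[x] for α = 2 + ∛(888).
m_α(x) = x^3 - 6x^2 + 12x - 896

Set β = α - 2 = ∛(888), so β^3 = 888. Then (α - 2)^3 - 888 = 0, i.e. α is a root of g(x) = (x - 2)^3 - 888 = x^3 - 6x^2 + 12x - 896. Since g(x) = h(x - 2) where h(x) = x^3 - 888, and h is irreducible over Q (because 888 is not a perfect cube, so h has no rational root, and a monic cubic with no rational root is irreducible), g is also irreducible (irreducibility is preserved under the substitution x → x - 2). Hence m_α(x) = x^3 - 6x^2 + 12x - 896.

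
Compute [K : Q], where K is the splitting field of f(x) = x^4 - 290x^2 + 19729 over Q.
[K : Q] = 4

Solving the quadratic in x^2: x^2 = (290 ± √(290^2 - 4·19729))/2 = (290 ± √5184)/2 = (290 ± 72)/2, giving x^2 = 181 or x^2 = 109. So f(x) = (x^2 - 181)(x^2 - 109) and the roots of f are ±√181, ±√109. Hence the splitting field is K = Q(√181, √109). Since 181 and 109 are distinct squarefree integers > 1, their product 19729 is not a perfect square, so √109 ∉ Q(√181). By the tower law [K:Q] = [Q(√181,√109):Q(√181)] · [Q(√181):Q] = 2 · 2 = 4.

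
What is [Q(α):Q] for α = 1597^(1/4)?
[Q(α):Q] = 4

α is a root of x^4 - 1597. By Eisenstein's criterion at the prime p = 1597 (which divides the constant term 1597 but p^2 = 2550409 does not, since 1597 is squarefree), x^4 - 1597 is irreducible over Q. Hence [Q(α):Q] = 4.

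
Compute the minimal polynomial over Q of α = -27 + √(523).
m_α(x) = x^2 + 54x + 206

From α + 27 = √(523), squaring gives (α + 27)^2 = 523, i.e. α^2 + 54α + 729 = 523, so α^2 + 54α + 206 = 0. The discriminant of x^2 + 54x + 206 is (54)^2 - 4·(206) = 2916 - 824 = 2092, and 4·(523) is not a perfect square in Q since 523 is squarefree and ≠ 1. Hence x^2 + 54x + 206 is irreducible over Q and is the minimal polynomial of α.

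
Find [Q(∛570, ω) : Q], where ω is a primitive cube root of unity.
[Q(∛570, ω) : Q] = 6

[Q(∛570):Q] = 3 (min poly x^3 - 570, irreducible since 570 is not a perfect cube). [Q(ω):Q] = 2 (min poly x^2 + x + 1). Since Q(∛570) ⊂ R and ω ∉ R, we have ω ∉ Q(∛570), so x^2 + x + 1 remains irreducible over Q(∛570) and [Q(∛570, ω) : Q(∛570)] = 2. By the tower law, [Q(∛570, ω) : Q] = 3 · 2 = 6. (In fact Q(∛570, ω) is the splitting field of x^3 - 570 over Q.)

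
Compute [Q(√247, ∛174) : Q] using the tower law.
[Q(√247, ∛174) : Q] = 6

Let L = Q(√247, ∛174). Since Q(√247) ⊂ L and [Q(√247):Q] = 2, the tower law gives 2 | [L:Q]. Likewise Q(∛174) ⊂ L with [Q(∛174):Q] = 3 (because 174 is not a perfect cube), so 3 | [L:Q]. As gcd(2,3) = 1, [L:Q] is divisible by 6. Conversely L is generated over Q by √247 and ∛174, so [L:Q] ≤ 2·3 = 6. Therefore [Q(√247, ∛174) : Q] = 6.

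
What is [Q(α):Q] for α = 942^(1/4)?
[Q(α):Q] = 4

α is a root of x^4 - 942. By Eisenstein's criterion at the prime p = 2 (which divides the constant term 942 but p^2 = 4 does not, since 942 is squarefree), x^4 - 942 is irreducible over Q. Hence [Q(α):Q] = 4.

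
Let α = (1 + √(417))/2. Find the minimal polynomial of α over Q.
m_α(x) = x^2 - x - 104

From 2α - 1 = √(417), squaring gives (2α - 1)^2 = 417, i.e. 4α^2 - 4α + 1 = 417, so α^2 - α + (1 - 417)/4 = 0. Since 417 ≡ 1 (mod 4), (1 - 417)/4 = -104 ∈ Z. The polynomial x^2 - x - 104 has discriminant 1 - 4·(-104) = 417, which is not a perfect square in Q (d = 417 is squarefree and ≠ 1), so x^2 - x - 104 is irreducible over Q. It is the minimal polynomial of α.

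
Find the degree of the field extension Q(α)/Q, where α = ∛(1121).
[Q(α):Q] = 3

The minimal polynomial of α is x^3 - 1121, irreducible over Q since 1121 is not a perfect cube (so x^3 - 1121 has no rational root). Hence [Q(α):Q] = deg(m_α) = 3.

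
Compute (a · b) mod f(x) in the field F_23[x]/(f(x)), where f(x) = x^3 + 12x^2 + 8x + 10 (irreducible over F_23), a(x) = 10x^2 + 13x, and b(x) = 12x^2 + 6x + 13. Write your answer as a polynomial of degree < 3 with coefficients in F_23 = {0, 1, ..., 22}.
a · b ≡ 21x^2 + 21x + 4 (mod f(x))

Multiply in F_23[x]: a(x)·b(x) = (10x^2 + 13x)·(12x^2 + 6x + 13) = 5x^4 + 9x^3 + x^2 + 8x. This has degree ≥ 3, so divide by f(x) over F_23: 5x^4 + 9x^3 + x^2 + 8x = (5x + 18)·(x^3 + 12x^2 + 8x + 10) + (21x^2 + 21x + 4). Hence a·b ≡ 21x^2 + 21x + 4 (mod f). (F_23[x]/(f) is a field with 23^3 = 12167 elements since f is irreducible of degree 3.)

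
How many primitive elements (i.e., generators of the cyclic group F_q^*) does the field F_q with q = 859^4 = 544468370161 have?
There are φ(544468370160) = 118093086720 primitive elements

F_q^* is cyclic of order q - 1 = 544468370160. A cyclic group of order m has exactly φ(m) generators. Here m = 544468370160 = 2^4 · 3 · 5 · 11 · 13 · 43 · 137 · 2693, so the number of primitive elements is φ(544468370160) = 118093086720.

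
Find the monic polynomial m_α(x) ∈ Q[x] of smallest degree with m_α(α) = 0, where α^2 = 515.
m_α(x) = x^2 - 515

α satisfies α^2 - 515 = 0, so x^2 - 515 annihilates α. Since d = 515 is squarefree and ≠ 1, it is not a perfect square in Q, so x^2 - 515 has no rational root and is therefore irreducible over Q (a degree-2 polynomial over a field is irreducible iff it has no root). Hence m_α(x) = x^2 - 515.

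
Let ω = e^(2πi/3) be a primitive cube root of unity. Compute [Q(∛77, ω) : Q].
[Q(∛77, ω) : Q] = 6

[Q(∛77):Q] = 3 (min poly x^3 - 77, irreducible since 77 is not a perfect cube). [Q(ω):Q] = 2 (min poly x^2 + x + 1). Since Q(∛77) ⊂ R and ω ∉ R, we have ω ∉ Q(∛77), so x^2 + x + 1 remains irreducible over Q(∛77) and [Q(∛77, ω) : Q(∛77)] = 2. By the tower law, [Q(∛77, ω) : Q] = 3 · 2 = 6. (In fact Q(∛77, ω) is the splitting field of x^3 - 77 over Q.)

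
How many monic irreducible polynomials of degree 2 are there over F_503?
There are 126253 monic irreducible polynomials of degree 2 over F_503

Each element of F_{503^2} that lies in no proper subfield is a root of exactly one monic irreducible of degree 2 over F_503, and each such polynomial has 2 distinct roots in F_{503^2}. By Möbius inversion the count is N_503(2) = (1/2) Σ_{d|2} μ(2/d) · 503^d = (1/2)(μ(2)·503^1 + μ(1)·503^2) = 252506/2 = 126253.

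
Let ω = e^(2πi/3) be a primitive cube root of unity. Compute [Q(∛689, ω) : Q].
[Q(∛689, ω) : Q] = 6

[Q(∛689):Q] = 3 (min poly x^3 - 689, irreducible since 689 is not a perfect cube). [Q(ω):Q] = 2 (min poly x^2 + x + 1). Since Q(∛689) ⊂ R and ω ∉ R, we have ω ∉ Q(∛689), so x^2 + x + 1 remains irreducible over Q(∛689) and [Q(∛689, ω) : Q(∛689)] = 2. By the tower law, [Q(∛689, ω) : Q] = 3 · 2 = 6. (In fact Q(∛689, ω) is the splitting field of x^3 - 689 over Q.)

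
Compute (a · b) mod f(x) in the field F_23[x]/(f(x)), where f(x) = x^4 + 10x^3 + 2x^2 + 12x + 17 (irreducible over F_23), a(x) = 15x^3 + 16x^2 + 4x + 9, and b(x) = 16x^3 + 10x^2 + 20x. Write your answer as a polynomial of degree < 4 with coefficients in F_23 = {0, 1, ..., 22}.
a · b ≡ 9x^3 + 14x^2 + 5x + 5 (mod f(x))

Multiply in F_23[x]: a(x)·b(x) = (15x^3 + 16x^2 + 4x + 9)·(16x^3 + 10x^2 + 20x) = 10x^6 + 15x^5 + 18x^4 + 21x^3 + 9x^2 + 19x. This has degree ≥ 4, so divide by f(x) over F_23: 10x^6 + 15x^5 + 18x^4 + 21x^3 + 9x^2 + 19x = (10x^2 + 7x + 20)·(x^4 + 10x^3 + 2x^2 + 12x + 17) + (9x^3 + 14x^2 + 5x + 5). Hence a·b ≡ 9x^3 + 14x^2 + 5x + 5 (mod f). (F_23[x]/(f) is a field with 23^4 = 279841 elements since f is irreducible of degree 4.)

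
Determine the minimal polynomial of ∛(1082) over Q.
m_α(x) = x^3 - 1082

α satisfies α^3 = 1082, so x^3 - 1082 annihilates α. By the rational root test, a rational root p/q (in lowest terms) of x^3 - 1082 would satisfy p^3 = 1082 q^3, forcing q = 1 and p^3 = 1082; but 1082 is not a perfect cube, contradiction. A monic cubic over Q with no rational root is irreducible (any nontrivial factorization would include a linear factor). Hence x^3 - 1082 is the minimal polynomial of α, and in particular [Q(α):Q] = 3.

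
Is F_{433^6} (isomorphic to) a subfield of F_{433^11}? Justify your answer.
No: F_{433^6} is not a subfield of F_{433^11}

F_{p^m} embeds in F_{p^n} iff m | n. Here 6 ∤ 11 (since 11 = 1·6 + 5 with remainder 5 ≠ 0), so F_{433^6} is not a subfield of F_{433^11}. Equivalently: if it were, the tower law would give 6 = [F_{433^6}:F_433] dividing [F_{433^11}:F_433] = 11, contradiction.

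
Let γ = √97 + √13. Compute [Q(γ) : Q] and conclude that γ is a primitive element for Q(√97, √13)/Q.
[Q(γ) : Q] = 4 (equivalently, Q(γ) = Q(√97, √13))

Obviously Q(γ) ⊆ Q(√97, √13), and [Q(√97, √13):Q] = 4 (since 97, 13 are distinct squarefree integers > 1 with 1261 not a perfect square). To show equality we compute the minimal polynomial of γ. From γ = √97 + √13: γ^2 = 97 + 2√(1261) + 13 = 110 + 2√(1261), so γ^2 - 110 = 2√(1261); squaring, (γ^2 - 110)^2 = 4·1261, i.e. γ^4 - 220γ^2 + 12100 - 5044 = 0, i.e. γ^4 - 220γ^2 + 7056 = 0. So γ is a root of x^4 - 220x^2 + 7056. This polynomial is irreducible over Q: it has no rational root (each ±√97 ± √13 is irrational), and any factorization into two quadratics over Q would force √(1261) ∈ Q (pairing opposite roots) or √97, √13 ∈ Q (other pairings), all impossible. Hence [Q(γ):Q] = 4 = [Q(√97, √13):Q], so Q(γ) = Q(√97, √13).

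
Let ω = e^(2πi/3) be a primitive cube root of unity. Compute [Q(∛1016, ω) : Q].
[Q(∛1016, ω) : Q] = 6

[Q(∛1016):Q] = 3 (min poly x^3 - 1016, irreducible since 1016 is not a perfect cube). [Q(ω):Q] = 2 (min poly x^2 + x + 1). Since Q(∛1016) ⊂ R and ω ∉ R, we have ω ∉ Q(∛1016), so x^2 + x + 1 remains irreducible over Q(∛1016) and [Q(∛1016, ω) : Q(∛1016)] = 2. By the tower law, [Q(∛1016, ω) : Q] = 3 · 2 = 6. (In fact Q(∛1016, ω) is the splitting field of x^3 - 1016 over Q.)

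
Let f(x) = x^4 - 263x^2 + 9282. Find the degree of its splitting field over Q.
[K : Q] = 4

Solving the quadratic in x^2: x^2 = (263 ± √(263^2 - 4·9282))/2 = (263 ± √32041)/2 = (263 ± 179)/2, giving x^2 = 221 or x^2 = 42. So f(x) = (x^2 - 221)(x^2 - 42) and the roots of f are ±√221, ±√42. Hence the splitting field is K = Q(√221, √42). Since 221 and 42 are distinct squarefree integers > 1, their product 9282 is not a perfect square, so √42 ∉ Q(√221). By the tower law [K:Q] = [Q(√221,√42):Q(√221)] · [Q(√221):Q] = 2 · 2 = 4.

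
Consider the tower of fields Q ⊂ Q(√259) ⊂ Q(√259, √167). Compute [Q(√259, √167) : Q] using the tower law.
[Q(√259, √167) : Q] = 4

[Q(√259):Q] = 2 (min poly x^2 - 259, irreducible since 259 is squarefree > 1). For the top step, suppose √167 ∈ Q(√259), say √167 = c + d√259 with c, d ∈ Q. Squaring: 167 = c^2 + 259d^2 + 2cd√259. Since √259 ∉ Q this forces 2cd = 0. If d = 0 then √167 = c ∈ Q, contradicting 167 squarefree > 1. If c = 0 then 167 = 259d^2, so 259·167 = (259d)^2 is a perfect square in Q — but 259·167 = 43253 is not a perfect square (since 259 and 167 are distinct squarefree integers). Contradiction. Hence √167 ∉ Q(√259), so x^2 - 167 stays irreducible over Q(√259) and [Q(√259, √167) : Q(√259)] = 2. By the tower law, [Q(√259, √167) : Q] = 2 · 2 = 4.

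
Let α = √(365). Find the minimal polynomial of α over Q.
m_α(x) = x^2 - 365

α satisfies α^2 - 365 = 0, so x^2 - 365 annihilates α. Since d = 365 is squarefree and ≠ 1, it is not a perfect square in Q, so x^2 - 365 has no rational root and is therefore irreducible over Q (a degree-2 polynomial over a field is irreducible iff it has no root). Hence m_α(x) = x^2 - 365.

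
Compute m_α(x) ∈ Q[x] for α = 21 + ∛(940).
m_α(x) = x^3 - 63x^2 + 1323x - 10201

Set β = α - 21 = ∛(940), so β^3 = 940. Then (α - 21)^3 - 940 = 0, i.e. α is a root of g(x) = (x - 21)^3 - 940 = x^3 - 63x^2 + 1323x - 10201. Since g(x) = h(x - 21) where h(x) = x^3 - 940, and h is irreducible over Q (because 940 is not a perfect cube, so h has no rational root, and a monic cubic with no rational root is irreducible), g is also irreducible (irreducibility is preserved under the substitution x → x - 21). Hence m_α(x) = x^3 - 63x^2 + 1323x - 10201.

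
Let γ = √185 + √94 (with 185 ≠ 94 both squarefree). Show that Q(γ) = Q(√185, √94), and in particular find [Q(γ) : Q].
[Q(γ) : Q] = 4 (equivalently, Q(γ) = Q(√185, √94))

Obviously Q(γ) ⊆ Q(√185, √94), and [Q(√185, √94):Q] = 4 (since 185, 94 are distinct squarefree integers > 1 with 17390 not a perfect square). To show equality we compute the minimal polynomial of γ. From γ = √185 + √94: γ^2 = 185 + 2√(17390) + 94 = 279 + 2√(17390), so γ^2 - 279 = 2√(17390); squaring, (γ^2 - 279)^2 = 4·17390, i.e. γ^4 - 558γ^2 + 77841 - 69560 = 0, i.e. γ^4 - 558γ^2 + 8281 = 0. So γ is a root of x^4 - 558x^2 + 8281. This polynomial is irreducible over Q: it has no rational root (each ±√185 ± √94 is irrational), and any factorization into two quadratics over Q would force √(17390) ∈ Q (pairing opposite roots) or √185, √94 ∈ Q (other pairings), all impossible. Hence [Q(γ):Q] = 4 = [Q(√185, √94):Q], so Q(γ) = Q(√185, √94).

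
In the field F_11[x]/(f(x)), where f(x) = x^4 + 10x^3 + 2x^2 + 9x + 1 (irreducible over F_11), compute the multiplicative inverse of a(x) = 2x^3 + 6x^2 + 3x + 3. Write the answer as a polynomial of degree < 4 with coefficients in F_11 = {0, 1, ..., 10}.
a(x)^(-1) ≡ 7x^3 + 10x^2 + 2x + 8 (mod f(x))

Since f is irreducible over F_11, F_11[x]/(f) is a field and a(x) ≠ 0 has an inverse. Apply the extended Euclidean algorithm to f(x) and a(x) in F_11[x]: f(x) = (6x + 9)·a(x) + (7x^2 + 8x + 7);  a(x) = (5x + 3)·(7x^2 + 8x + 7) + (10x + 4);  (7x^2 + 8x + 7) = (4x + 8)·(10x + 4) + (8). The last nonzero remainder is the constant 8 = gcd(f, a) in F_11. Back-substituting through the division chain expresses 8 = s(x)·a(x) + t(x)·f(x) with s(x) ≡ x^3 + 3x^2 + 5x + 9 (mod f), so (x^3 + 3x^2 + 5x + 9)·a(x) ≡ 8 (mod f). Multiplying by 8^(-1) ≡ 7 in F_11 gives a(x)^(-1) ≡ 7·(x^3 + 3x^2 + 5x + 9) ≡ 7x^3 + 10x^2 + 2x + 8 (mod f). Check: (2x^3 + 6x^2 + 3x + 3)·(7x^3 + 10x^2 + 2x + 8) = 3x^6 + 7x^5 + 8x^4 + 2x^3 + 7x^2 + 8x + 2 ≡ 1 (mod x^4 + 10x^3 + 2x^2 + 9x + 1).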